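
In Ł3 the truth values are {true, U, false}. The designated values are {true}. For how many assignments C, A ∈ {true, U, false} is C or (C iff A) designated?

Of the 9 assignments, 5 give a value in {true}.

5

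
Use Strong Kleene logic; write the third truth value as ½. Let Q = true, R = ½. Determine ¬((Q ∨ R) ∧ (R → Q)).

Q ∨ R = true ∨ ½ = true
R → Q = ½ → true = true  [¬½ ∨ true]
(Q ∨ R) ∧ (R → Q) = true ∧ true = true
¬((Q ∨ R) ∧ (R → Q)) = ¬true = false

false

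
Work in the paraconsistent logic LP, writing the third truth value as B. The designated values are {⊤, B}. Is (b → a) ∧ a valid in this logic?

Countermodel: b=⊤, a=⊥ gives ⊥, which is not designated.

No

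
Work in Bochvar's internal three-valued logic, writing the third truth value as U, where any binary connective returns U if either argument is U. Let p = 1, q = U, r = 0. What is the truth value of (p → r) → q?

p → r = 1 → 0 = 0
(p → r) → q = 0 → U = U  [any arg is the third value ⇒ result is the third value]

U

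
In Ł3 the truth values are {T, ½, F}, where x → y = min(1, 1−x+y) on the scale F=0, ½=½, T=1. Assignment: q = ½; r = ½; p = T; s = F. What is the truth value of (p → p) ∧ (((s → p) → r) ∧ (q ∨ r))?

½

p → p = T → T = T
s → p = F → T = T
(s → p) → r = T → ½ = ½  [min(1, 1−1+½)]
q ∨ r = ½ ∨ ½ = ½
((s → p) → r) ∧ (q ∨ r) = ½ ∧ ½ = ½
(p → p) ∧ (((s → p) → r) ∧ (q ∨ r)) = T ∧ ½ = ½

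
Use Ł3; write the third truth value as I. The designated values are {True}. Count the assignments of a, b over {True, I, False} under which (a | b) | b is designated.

Of the 9 assignments, 5 give a value in {True}.

5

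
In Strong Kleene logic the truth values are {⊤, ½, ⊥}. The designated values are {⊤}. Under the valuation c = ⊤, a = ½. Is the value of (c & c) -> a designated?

c & c = ⊤ & ⊤ = ⊤
(c & c) -> a = ⊤ -> ½ = ½  [~⊤ | ½]
½ ∉ {⊤}.

No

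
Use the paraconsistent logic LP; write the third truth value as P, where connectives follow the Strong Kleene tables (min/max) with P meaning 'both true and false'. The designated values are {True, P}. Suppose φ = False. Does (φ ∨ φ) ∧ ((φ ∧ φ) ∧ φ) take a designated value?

No

φ ∨ φ = False ∨ False = False
φ ∧ φ = False ∧ False = False
(φ ∧ φ) ∧ φ = False ∧ False = False
(φ ∨ φ) ∧ ((φ ∧ φ) ∧ φ) = False ∧ False = False
False ∉ {True, P}.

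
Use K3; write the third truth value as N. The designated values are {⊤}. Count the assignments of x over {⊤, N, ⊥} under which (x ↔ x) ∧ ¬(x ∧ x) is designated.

1

x=⊤: ⊥ ·
x=N: N ·
x=⊥: ⊤ ✓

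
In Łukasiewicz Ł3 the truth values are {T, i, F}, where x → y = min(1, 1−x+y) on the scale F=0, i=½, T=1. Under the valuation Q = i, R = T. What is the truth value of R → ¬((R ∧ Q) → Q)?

F

R ∧ Q = T ∧ i = i
(R ∧ Q) → Q = i → i = T  [min(1, 1−½+½)]
¬((R ∧ Q) → Q) = ¬T = F
R → ¬((R ∧ Q) → Q) = T → F = F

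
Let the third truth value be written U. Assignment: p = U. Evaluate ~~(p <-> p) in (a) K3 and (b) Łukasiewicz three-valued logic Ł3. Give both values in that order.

In K3: p <-> p = U <-> U = U
~(p <-> p) = ~U = U
~~(p <-> p) = ~U = U
In Łukasiewicz three-valued logic Ł3: p <-> p = U <-> U = ⊤
~(p <-> p) = ~⊤ = ⊥
~~(p <-> p) = ~⊥ = ⊤
They differ because K3 and Łukasiewicz three-valued logic Ł3 treat U differently under implication.

U; ⊤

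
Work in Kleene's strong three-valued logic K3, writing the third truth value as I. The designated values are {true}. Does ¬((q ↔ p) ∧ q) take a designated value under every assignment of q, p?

No

Countermodel: q=true, p=true gives false, which is not designated.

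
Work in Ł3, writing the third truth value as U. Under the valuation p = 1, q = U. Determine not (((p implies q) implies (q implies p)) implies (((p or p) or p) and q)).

p implies q = 1 implies U = U  [min(1, 1−1+½)]
q implies p = U implies 1 = 1
(p implies q) implies (q implies p) = U implies 1 = 1
p or p = 1 or 1 = 1
(p or p) or p = 1 or 1 = 1
((p or p) or p) and q = 1 and U = U
((p implies q) implies (q implies p)) implies (((p or p) or p) and q) = 1 implies U = U
not (((p implies q) implies (q implies p)) implies (((p or p) or p) and q)) = not U = U

U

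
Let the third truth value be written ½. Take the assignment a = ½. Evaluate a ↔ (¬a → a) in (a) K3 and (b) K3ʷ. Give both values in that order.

½; ½

In K3: ¬a = ¬½ = ½
¬a → a = ½ → ½ = ½  [¬½ ∨ ½]
a ↔ (¬a → a) = ½ ↔ ½ = ½
In K3ʷ: ¬a = ¬½ = ½
¬a → a = ½ → ½ = ½  [any arg is the third value ⇒ result is the third value]
a ↔ (¬a → a) = ½ ↔ ½ = ½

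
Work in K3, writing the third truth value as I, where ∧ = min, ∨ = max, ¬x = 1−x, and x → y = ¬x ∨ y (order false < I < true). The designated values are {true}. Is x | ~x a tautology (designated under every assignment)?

No

Countermodel: x=I gives I, which is not designated.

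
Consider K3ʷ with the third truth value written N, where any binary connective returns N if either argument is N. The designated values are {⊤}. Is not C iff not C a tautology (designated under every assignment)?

No

Countermodel: C=N gives N, which is not designated.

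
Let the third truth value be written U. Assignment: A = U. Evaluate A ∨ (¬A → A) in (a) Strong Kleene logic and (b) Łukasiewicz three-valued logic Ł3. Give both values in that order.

U; 1

In Strong Kleene logic: ¬A = ¬U = U
¬A → A = U → U = U  [¬U ∨ U]
A ∨ (¬A → A) = U ∨ U = U
In Łukasiewicz three-valued logic Ł3: ¬A = ¬U = U
¬A → A = U → U = 1  [min(1, 1−½+½)]
A ∨ (¬A → A) = U ∨ 1 = 1
They differ because Strong Kleene logic and Łukasiewicz three-valued logic Ł3 treat U differently under implication.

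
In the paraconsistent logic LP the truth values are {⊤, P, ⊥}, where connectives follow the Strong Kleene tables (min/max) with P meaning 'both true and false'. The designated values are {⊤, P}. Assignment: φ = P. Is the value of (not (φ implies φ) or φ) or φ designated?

φ implies φ = P implies P = P  [not P or P]
not (φ implies φ) = not P = P
not (φ implies φ) or φ = P or P = P
(not (φ implies φ) or φ) or φ = P or P = P
P ∈ {⊤, P}.

Yes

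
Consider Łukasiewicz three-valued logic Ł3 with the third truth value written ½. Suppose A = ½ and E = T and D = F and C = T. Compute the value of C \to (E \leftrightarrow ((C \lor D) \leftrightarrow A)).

½

C \lor D = T \lor F = T
(C \lor D) \leftrightarrow A = T \leftrightarrow ½ = ½  [1 − |1−½|]
E \leftrightarrow ((C \lor D) \leftrightarrow A) = T \leftrightarrow ½ = ½
C \to (E \leftrightarrow ((C \lor D) \leftrightarrow A)) = T \to ½ = ½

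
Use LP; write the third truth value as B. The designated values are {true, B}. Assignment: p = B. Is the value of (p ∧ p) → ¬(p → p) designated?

Yes

p ∧ p = B ∧ B = B
p → p = B → B = B  [¬B ∨ B]
¬(p → p) = ¬B = B
(p ∧ p) → ¬(p → p) = B → B = B
B ∈ {true, B}.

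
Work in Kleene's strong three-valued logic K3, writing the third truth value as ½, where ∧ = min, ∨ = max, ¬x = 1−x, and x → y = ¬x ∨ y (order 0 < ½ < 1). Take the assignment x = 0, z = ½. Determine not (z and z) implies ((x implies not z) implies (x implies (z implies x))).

z and z = ½ and ½ = ½
not (z and z) = not ½ = ½
not z = not ½ = ½
x implies not z = 0 implies ½ = 1
z implies x = ½ implies 0 = ½
x implies (z implies x) = 0 implies ½ = 1
(x implies not z) implies (x implies (z implies x)) = 1 implies 1 = 1
not (z and z) implies ((x implies not z) implies (x implies (z implies x))) = ½ implies 1 = 1

1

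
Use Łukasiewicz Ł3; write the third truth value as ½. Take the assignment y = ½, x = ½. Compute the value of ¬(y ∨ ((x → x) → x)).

x → x = ½ → ½ = True  [min(1, 1−½+½)]
(x → x) → x = True → ½ = ½
y ∨ ((x → x) → x) = ½ ∨ ½ = ½
¬(y ∨ ((x → x) → x)) = ¬½ = ½

½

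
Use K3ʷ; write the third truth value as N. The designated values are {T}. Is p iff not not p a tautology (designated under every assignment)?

Countermodel: p=N gives N, which is not designated.

No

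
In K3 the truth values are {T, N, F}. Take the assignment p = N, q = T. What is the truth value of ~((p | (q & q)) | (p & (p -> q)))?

F

q & q = T & T = T
p | (q & q) = N | T = T
p -> q = N -> T = T  [~N | T]
p & (p -> q) = N & T = N
(p | (q & q)) | (p & (p -> q)) = T | N = T
~((p | (q & q)) | (p & (p -> q))) = ~T = F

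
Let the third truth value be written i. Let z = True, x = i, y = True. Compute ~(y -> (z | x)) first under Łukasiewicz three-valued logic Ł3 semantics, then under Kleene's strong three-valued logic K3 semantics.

In Łukasiewicz three-valued logic Ł3: z | x = True | i = True
y -> (z | x) = True -> True = True
~(y -> (z | x)) = ~True = False
In Kleene's strong three-valued logic K3: z | x = True | i = True
y -> (z | x) = True -> True = True
~(y -> (z | x)) = ~True = False

False; False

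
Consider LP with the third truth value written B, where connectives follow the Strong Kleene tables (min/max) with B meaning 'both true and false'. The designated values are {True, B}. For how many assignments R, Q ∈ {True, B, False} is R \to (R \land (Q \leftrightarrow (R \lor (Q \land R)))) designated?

8

Of the 9 assignments, 8 give a value in {True, B}.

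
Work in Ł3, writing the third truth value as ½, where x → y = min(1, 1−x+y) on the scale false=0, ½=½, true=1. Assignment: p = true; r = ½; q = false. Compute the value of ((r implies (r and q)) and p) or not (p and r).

½

r and q = ½ and false = false
r implies (r and q) = ½ implies false = ½
(r implies (r and q)) and p = ½ and true = ½
p and r = true and ½ = ½
not (p and r) = not ½ = ½
((r implies (r and q)) and p) or not (p and r) = ½ or ½ = ½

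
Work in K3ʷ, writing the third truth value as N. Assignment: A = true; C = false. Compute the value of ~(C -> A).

C -> A = false -> true = true
~(C -> A) = ~true = false

false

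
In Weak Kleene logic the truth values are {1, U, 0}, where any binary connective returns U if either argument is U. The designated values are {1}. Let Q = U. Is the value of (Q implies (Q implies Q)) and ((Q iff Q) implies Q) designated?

Q implies Q = U implies U = U  [any arg is the third value ⇒ result is the third value]
Q implies (Q implies Q) = U implies U = U
Q iff Q = U iff U = U
(Q iff Q) implies Q = U implies U = U
(Q implies (Q implies Q)) and ((Q iff Q) implies Q) = U and U = U
U ∉ {1}.

No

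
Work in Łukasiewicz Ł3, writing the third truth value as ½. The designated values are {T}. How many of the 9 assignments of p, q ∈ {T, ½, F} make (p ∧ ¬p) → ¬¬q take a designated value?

8

Of the 9 assignments, 8 give a value in {T}.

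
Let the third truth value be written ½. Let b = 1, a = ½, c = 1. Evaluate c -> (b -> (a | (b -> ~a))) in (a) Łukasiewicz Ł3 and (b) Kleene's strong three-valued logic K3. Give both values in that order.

In Łukasiewicz Ł3: ~a = ~½ = ½
b -> ~a = 1 -> ½ = ½  [min(1, 1−1+½)]
a | (b -> ~a) = ½ | ½ = ½
b -> (a | (b -> ~a)) = 1 -> ½ = ½
c -> (b -> (a | (b -> ~a))) = 1 -> ½ = ½
In Kleene's strong three-valued logic K3: ~a = ~½ = ½
b -> ~a = 1 -> ½ = ½  [~1 | ½]
a | (b -> ~a) = ½ | ½ = ½
b -> (a | (b -> ~a)) = 1 -> ½ = ½
c -> (b -> (a | (b -> ~a))) = 1 -> ½ = ½

½; ½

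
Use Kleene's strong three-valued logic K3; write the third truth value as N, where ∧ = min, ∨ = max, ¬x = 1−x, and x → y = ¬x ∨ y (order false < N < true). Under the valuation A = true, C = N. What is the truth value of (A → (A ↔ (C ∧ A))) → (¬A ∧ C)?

N

C ∧ A = N ∧ true = N
A ↔ (C ∧ A) = true ↔ N = N
A → (A ↔ (C ∧ A)) = true → N = N
¬A = ¬true = false
¬A ∧ C = false ∧ N = false
(A → (A ↔ (C ∧ A))) → (¬A ∧ C) = N → false = N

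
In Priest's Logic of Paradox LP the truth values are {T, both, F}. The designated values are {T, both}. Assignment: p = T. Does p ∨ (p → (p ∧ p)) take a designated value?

p ∧ p = T ∧ T = T
p → (p ∧ p) = T → T = T
p ∨ (p → (p ∧ p)) = T ∨ T = T
T ∈ {T, both}.

Yes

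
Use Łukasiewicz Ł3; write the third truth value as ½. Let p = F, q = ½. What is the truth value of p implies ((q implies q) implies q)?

T

q implies q = ½ implies ½ = T
(q implies q) implies q = T implies ½ = ½
p implies ((q implies q) implies q) = F implies ½ = T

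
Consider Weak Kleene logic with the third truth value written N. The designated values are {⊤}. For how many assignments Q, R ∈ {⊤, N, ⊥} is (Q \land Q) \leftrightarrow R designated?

Designated under: (Q=⊤, R=⊤); (Q=⊥, R=⊥).

2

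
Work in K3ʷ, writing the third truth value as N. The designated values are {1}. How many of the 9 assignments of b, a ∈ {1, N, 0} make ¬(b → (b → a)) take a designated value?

1

Designated under: (b=1, a=0).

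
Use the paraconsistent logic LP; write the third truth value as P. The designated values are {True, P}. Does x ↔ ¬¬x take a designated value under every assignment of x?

Every assignment of x over {True, P, False} gives a value in {True, P}.
In particular, with x=P: x ↔ ¬¬x = P.

Yes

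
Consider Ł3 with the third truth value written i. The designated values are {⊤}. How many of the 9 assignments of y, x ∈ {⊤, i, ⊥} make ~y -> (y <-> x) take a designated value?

Of the 9 assignments, 7 give a value in {⊤}.

7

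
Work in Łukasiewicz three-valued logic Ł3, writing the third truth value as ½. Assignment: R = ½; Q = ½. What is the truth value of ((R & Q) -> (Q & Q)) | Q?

True

R & Q = ½ & ½ = ½
Q & Q = ½ & ½ = ½
(R & Q) -> (Q & Q) = ½ -> ½ = True
((R & Q) -> (Q & Q)) | Q = True | ½ = True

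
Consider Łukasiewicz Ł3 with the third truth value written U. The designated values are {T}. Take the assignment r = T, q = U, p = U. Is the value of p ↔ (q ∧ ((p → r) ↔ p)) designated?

Yes

p → r = U → T = T
(p → r) ↔ p = T ↔ U = U
q ∧ ((p → r) ↔ p) = U ∧ U = U
p ↔ (q ∧ ((p → r) ↔ p)) = U ↔ U = T
T ∈ {T}.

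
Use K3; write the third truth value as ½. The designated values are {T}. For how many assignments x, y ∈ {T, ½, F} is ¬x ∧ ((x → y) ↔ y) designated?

Designated under: (x=F, y=T).

1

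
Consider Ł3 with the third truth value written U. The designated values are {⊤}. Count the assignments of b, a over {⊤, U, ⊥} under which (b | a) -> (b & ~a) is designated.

Designated under: (b=⊤, a=⊥); (b=U, a=U); (b=U, a=⊥); (b=⊥, a=⊥).

4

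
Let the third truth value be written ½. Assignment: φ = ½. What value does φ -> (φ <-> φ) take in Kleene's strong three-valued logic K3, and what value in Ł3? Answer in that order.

½; 1

In Kleene's strong three-valued logic K3: φ <-> φ = ½ <-> ½ = ½
φ -> (φ <-> φ) = ½ -> ½ = ½  [~½ | ½]
In Ł3: φ <-> φ = ½ <-> ½ = 1  [1 − |½−½|]
φ -> (φ <-> φ) = ½ -> 1 = 1
They differ because Kleene's strong three-valued logic K3 and Ł3 treat ½ differently under implication.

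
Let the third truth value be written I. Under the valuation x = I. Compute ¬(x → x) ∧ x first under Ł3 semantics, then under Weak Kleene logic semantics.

In Ł3: x → x = I → I = true
¬(x → x) = ¬true = false
¬(x → x) ∧ x = false ∧ I = false
In Weak Kleene logic: x → x = I → I = I  [any arg is the third value ⇒ result is the third value]
¬(x → x) = ¬I = I
¬(x → x) ∧ x = I ∧ I = I
They differ because Ł3 and Weak Kleene logic treat I differently under the binary connectives.

false; I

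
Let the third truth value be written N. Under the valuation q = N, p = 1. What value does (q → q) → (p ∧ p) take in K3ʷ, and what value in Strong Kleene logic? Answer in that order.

In K3ʷ: q → q = N → N = N  [any arg is the third value ⇒ result is the third value]
p ∧ p = 1 ∧ 1 = 1
(q → q) → (p ∧ p) = N → 1 = N
In Strong Kleene logic: q → q = N → N = N  [¬N ∨ N]
p ∧ p = 1 ∧ 1 = 1
(q → q) → (p ∧ p) = N → 1 = 1
They differ because K3ʷ and Strong Kleene logic treat N differently under the binary connectives.

N; 1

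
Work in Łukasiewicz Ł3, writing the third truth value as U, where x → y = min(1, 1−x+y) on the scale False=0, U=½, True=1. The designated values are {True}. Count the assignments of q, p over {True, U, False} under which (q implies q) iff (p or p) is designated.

3

Designated under: (q=True, p=True); (q=U, p=True); (q=False, p=True).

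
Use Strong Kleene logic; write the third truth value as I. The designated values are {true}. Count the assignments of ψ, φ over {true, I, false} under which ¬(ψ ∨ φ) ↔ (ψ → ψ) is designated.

Designated under: (ψ=false, φ=false).

1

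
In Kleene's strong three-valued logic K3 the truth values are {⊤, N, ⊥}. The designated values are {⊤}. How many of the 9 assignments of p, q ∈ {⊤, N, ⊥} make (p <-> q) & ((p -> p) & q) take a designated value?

Designated under: (p=⊤, q=⊤).

1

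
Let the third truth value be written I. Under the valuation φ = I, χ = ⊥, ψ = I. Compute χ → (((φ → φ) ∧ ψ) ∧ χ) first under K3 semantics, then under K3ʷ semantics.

⊤; I

In K3: φ → φ = I → I = I  [¬I ∨ I]
(φ → φ) ∧ ψ = I ∧ I = I
((φ → φ) ∧ ψ) ∧ χ = I ∧ ⊥ = ⊥
χ → (((φ → φ) ∧ ψ) ∧ χ) = ⊥ → ⊥ = ⊤
In K3ʷ: φ → φ = I → I = I  [any arg is the third value ⇒ result is the third value]
(φ → φ) ∧ ψ = I ∧ I = I
((φ → φ) ∧ ψ) ∧ χ = I ∧ ⊥ = I
χ → (((φ → φ) ∧ ψ) ∧ χ) = ⊥ → I = I
They differ because K3 and K3ʷ treat I differently under the binary connectives.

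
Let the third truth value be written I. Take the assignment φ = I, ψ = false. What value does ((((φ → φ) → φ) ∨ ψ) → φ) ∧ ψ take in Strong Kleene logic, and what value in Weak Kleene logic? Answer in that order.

false; I

In Strong Kleene logic: φ → φ = I → I = I  [¬I ∨ I]
(φ → φ) → φ = I → I = I
((φ → φ) → φ) ∨ ψ = I ∨ false = I
(((φ → φ) → φ) ∨ ψ) → φ = I → I = I
((((φ → φ) → φ) ∨ ψ) → φ) ∧ ψ = I ∧ false = false
In Weak Kleene logic: φ → φ = I → I = I  [any arg is the third value ⇒ result is the third value]
(φ → φ) → φ = I → I = I
((φ → φ) → φ) ∨ ψ = I ∨ false = I
(((φ → φ) → φ) ∨ ψ) → φ = I → I = I
((((φ → φ) → φ) ∨ ψ) → φ) ∧ ψ = I ∧ false = I
They differ because Strong Kleene logic and Weak Kleene logic treat I differently under the binary connectives.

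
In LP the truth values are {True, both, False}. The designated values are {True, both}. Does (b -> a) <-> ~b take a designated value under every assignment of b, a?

No

Countermodel: b=True, a=True gives False, which is not designated.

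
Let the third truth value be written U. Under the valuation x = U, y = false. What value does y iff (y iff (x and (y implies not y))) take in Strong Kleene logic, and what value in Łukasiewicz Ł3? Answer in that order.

U; U

In Strong Kleene logic: not y = not false = true
y implies not y = false implies true = true
x and (y implies not y) = U and true = U
y iff (x and (y implies not y)) = false iff U = U
y iff (y iff (x and (y implies not y))) = false iff U = U
In Łukasiewicz Ł3: not y = not false = true
y implies not y = false implies true = true
x and (y implies not y) = U and true = U
y iff (x and (y implies not y)) = false iff U = U  [1 − |0−½|]
y iff (y iff (x and (y implies not y))) = false iff U = U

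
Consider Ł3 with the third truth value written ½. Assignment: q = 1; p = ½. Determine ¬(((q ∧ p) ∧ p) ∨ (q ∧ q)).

q ∧ p = 1 ∧ ½ = ½
(q ∧ p) ∧ p = ½ ∧ ½ = ½
q ∧ q = 1 ∧ 1 = 1
((q ∧ p) ∧ p) ∨ (q ∧ q) = ½ ∨ 1 = 1
¬(((q ∧ p) ∧ p) ∨ (q ∧ q)) = ¬1 = 0

0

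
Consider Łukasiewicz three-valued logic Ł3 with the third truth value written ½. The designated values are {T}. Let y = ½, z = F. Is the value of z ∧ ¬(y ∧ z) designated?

No

y ∧ z = ½ ∧ F = F
¬(y ∧ z) = ¬F = T
z ∧ ¬(y ∧ z) = F ∧ T = F
F ∉ {T}.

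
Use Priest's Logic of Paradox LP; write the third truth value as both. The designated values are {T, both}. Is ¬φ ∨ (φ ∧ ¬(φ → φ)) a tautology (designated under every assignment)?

No

Countermodel: φ=T gives F, which is not designated.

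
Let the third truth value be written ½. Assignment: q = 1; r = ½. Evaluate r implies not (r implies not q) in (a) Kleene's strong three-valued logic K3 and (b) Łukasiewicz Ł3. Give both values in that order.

In Kleene's strong three-valued logic K3: not q = not 1 = 0
r implies not q = ½ implies 0 = ½
not (r implies not q) = not ½ = ½
r implies not (r implies not q) = ½ implies ½ = ½
In Łukasiewicz Ł3: not q = not 1 = 0
r implies not q = ½ implies 0 = ½
not (r implies not q) = not ½ = ½
r implies not (r implies not q) = ½ implies ½ = 1
They differ because Kleene's strong three-valued logic K3 and Łukasiewicz Ł3 treat ½ differently under implication.

½; 1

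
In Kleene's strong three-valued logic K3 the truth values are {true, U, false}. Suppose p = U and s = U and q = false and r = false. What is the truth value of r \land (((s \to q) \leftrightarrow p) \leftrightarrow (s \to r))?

s \to q = U \to false = U  [\lnot U \lor false]
(s \to q) \leftrightarrow p = U \leftrightarrow U = U
s \to r = U \to false = U
((s \to q) \leftrightarrow p) \leftrightarrow (s \to r) = U \leftrightarrow U = U
r \land (((s \to q) \leftrightarrow p) \leftrightarrow (s \to r)) = false \land U = false

false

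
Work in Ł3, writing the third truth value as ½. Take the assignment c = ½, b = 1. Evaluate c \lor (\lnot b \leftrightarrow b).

\lnot b = \lnot 1 = 0
\lnot b \leftrightarrow b = 0 \leftrightarrow 1 = 0
c \lor (\lnot b \leftrightarrow b) = ½ \lor 0 = ½

½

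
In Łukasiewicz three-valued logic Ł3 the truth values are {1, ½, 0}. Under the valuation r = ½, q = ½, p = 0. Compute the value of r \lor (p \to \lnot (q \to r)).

1

q \to r = ½ \to ½ = 1
\lnot (q \to r) = \lnot 1 = 0
p \to \lnot (q \to r) = 0 \to 0 = 1
r \lor (p \to \lnot (q \to r)) = ½ \lor 1 = 1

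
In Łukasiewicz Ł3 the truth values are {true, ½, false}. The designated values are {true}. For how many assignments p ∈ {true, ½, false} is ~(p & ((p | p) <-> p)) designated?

1

p=true: false ·
p=½: ½ ·
p=false: true ✓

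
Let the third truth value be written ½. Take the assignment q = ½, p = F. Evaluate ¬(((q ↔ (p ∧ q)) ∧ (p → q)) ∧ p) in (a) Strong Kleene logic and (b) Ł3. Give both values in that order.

In Strong Kleene logic: p ∧ q = F ∧ ½ = F
q ↔ (p ∧ q) = ½ ↔ F = ½
p → q = F → ½ = T
(q ↔ (p ∧ q)) ∧ (p → q) = ½ ∧ T = ½
((q ↔ (p ∧ q)) ∧ (p → q)) ∧ p = ½ ∧ F = F
¬(((q ↔ (p ∧ q)) ∧ (p → q)) ∧ p) = ¬F = T
In Ł3: p ∧ q = F ∧ ½ = F
q ↔ (p ∧ q) = ½ ↔ F = ½
p → q = F → ½ = T
(q ↔ (p ∧ q)) ∧ (p → q) = ½ ∧ T = ½
((q ↔ (p ∧ q)) ∧ (p → q)) ∧ p = ½ ∧ F = F
¬(((q ↔ (p ∧ q)) ∧ (p → q)) ∧ p) = ¬F = T

T; T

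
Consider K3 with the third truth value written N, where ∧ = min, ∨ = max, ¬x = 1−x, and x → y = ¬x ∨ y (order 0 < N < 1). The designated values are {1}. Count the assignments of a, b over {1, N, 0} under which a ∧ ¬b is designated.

1

Designated under: (a=1, b=0).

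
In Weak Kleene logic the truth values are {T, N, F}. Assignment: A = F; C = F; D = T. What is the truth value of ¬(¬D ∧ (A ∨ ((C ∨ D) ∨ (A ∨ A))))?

T

¬D = ¬T = F
C ∨ D = F ∨ T = T
A ∨ A = F ∨ F = F
(C ∨ D) ∨ (A ∨ A) = T ∨ F = T
A ∨ ((C ∨ D) ∨ (A ∨ A)) = F ∨ T = T
¬D ∧ (A ∨ ((C ∨ D) ∨ (A ∨ A))) = F ∧ T = F
¬(¬D ∧ (A ∨ ((C ∨ D) ∨ (A ∨ A)))) = ¬F = T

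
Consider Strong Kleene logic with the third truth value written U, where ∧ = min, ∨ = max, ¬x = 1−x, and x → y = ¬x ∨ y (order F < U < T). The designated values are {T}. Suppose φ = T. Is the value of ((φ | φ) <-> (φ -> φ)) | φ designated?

φ | φ = T | T = T
φ -> φ = T -> T = T
(φ | φ) <-> (φ -> φ) = T <-> T = T
((φ | φ) <-> (φ -> φ)) | φ = T | T = T
T ∈ {T}.

Yes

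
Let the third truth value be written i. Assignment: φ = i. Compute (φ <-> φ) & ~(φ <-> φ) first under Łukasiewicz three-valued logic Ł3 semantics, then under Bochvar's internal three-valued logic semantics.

⊥; i

In Łukasiewicz three-valued logic Ł3: φ <-> φ = i <-> i = ⊤
φ <-> φ = i <-> i = ⊤
~(φ <-> φ) = ~⊤ = ⊥
(φ <-> φ) & ~(φ <-> φ) = ⊤ & ⊥ = ⊥
In Bochvar's internal three-valued logic: φ <-> φ = i <-> i = i
φ <-> φ = i <-> i = i
~(φ <-> φ) = ~i = i
(φ <-> φ) & ~(φ <-> φ) = i & i = i
They differ because Łukasiewicz three-valued logic Ł3 and Bochvar's internal three-valued logic treat i differently under the binary connectives.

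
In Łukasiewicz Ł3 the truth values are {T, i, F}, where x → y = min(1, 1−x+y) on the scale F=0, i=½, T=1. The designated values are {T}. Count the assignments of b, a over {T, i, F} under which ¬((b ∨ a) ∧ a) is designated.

Designated under: (b=T, a=F); (b=i, a=F); (b=F, a=F).

3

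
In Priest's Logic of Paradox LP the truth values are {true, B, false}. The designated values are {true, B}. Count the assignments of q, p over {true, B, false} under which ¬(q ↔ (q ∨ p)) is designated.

5

Of the 9 assignments, 5 give a value in {true, B}.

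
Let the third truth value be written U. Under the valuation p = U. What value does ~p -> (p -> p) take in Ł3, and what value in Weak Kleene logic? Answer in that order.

true; U

In Ł3: ~p = ~U = U
p -> p = U -> U = true
~p -> (p -> p) = U -> true = true
In Weak Kleene logic: ~p = ~U = U
p -> p = U -> U = U  [any arg is the third value ⇒ result is the third value]
~p -> (p -> p) = U -> U = U
They differ because Ł3 and Weak Kleene logic treat U differently under the binary connectives.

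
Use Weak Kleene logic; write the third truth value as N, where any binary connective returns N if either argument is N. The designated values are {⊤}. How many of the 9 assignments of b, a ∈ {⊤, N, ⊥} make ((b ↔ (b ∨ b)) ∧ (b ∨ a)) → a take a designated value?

3

Designated under: (b=⊤, a=⊤); (b=⊥, a=⊤); (b=⊥, a=⊥).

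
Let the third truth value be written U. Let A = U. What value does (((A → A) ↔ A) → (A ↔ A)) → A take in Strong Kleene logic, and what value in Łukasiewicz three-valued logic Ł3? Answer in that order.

U; U

In Strong Kleene logic: A → A = U → U = U  [¬U ∨ U]
(A → A) ↔ A = U ↔ U = U
A ↔ A = U ↔ U = U
((A → A) ↔ A) → (A ↔ A) = U → U = U
(((A → A) ↔ A) → (A ↔ A)) → A = U → U = U
In Łukasiewicz three-valued logic Ł3: A → A = U → U = T  [min(1, 1−½+½)]
(A → A) ↔ A = T ↔ U = U
A ↔ A = U ↔ U = T
((A → A) ↔ A) → (A ↔ A) = U → T = T
(((A → A) ↔ A) → (A ↔ A)) → A = T → U = U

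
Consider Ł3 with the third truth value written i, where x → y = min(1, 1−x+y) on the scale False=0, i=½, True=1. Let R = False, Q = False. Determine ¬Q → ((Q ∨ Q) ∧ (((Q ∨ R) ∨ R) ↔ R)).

False

¬Q = ¬False = True
Q ∨ Q = False ∨ False = False
Q ∨ R = False ∨ False = False
(Q ∨ R) ∨ R = False ∨ False = False
((Q ∨ R) ∨ R) ↔ R = False ↔ False = True
(Q ∨ Q) ∧ (((Q ∨ R) ∨ R) ↔ R) = False ∧ True = False
¬Q → ((Q ∨ Q) ∧ (((Q ∨ R) ∨ R) ↔ R)) = True → False = False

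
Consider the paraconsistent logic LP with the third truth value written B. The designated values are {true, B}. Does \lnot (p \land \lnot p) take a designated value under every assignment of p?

Yes

Every assignment of p over {true, B, false} gives a value in {true, B}.
In particular, with p=B: \lnot (p \land \lnot p) = B.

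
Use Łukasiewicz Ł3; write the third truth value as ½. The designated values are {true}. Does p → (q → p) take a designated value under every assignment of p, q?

Yes

Every assignment of p, q over {true, ½, false} gives a value in {true}.
In particular, with p=½, q=½: p → (q → p) = true.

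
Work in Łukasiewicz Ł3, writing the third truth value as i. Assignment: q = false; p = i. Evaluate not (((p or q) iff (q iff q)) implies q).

p or q = i or false = i
q iff q = false iff false = true
(p or q) iff (q iff q) = i iff true = i  [1 − |½−1|]
((p or q) iff (q iff q)) implies q = i implies false = i
not (((p or q) iff (q iff q)) implies q) = not i = i

i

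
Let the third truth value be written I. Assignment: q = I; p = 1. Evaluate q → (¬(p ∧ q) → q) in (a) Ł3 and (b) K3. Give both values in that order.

In Ł3: p ∧ q = 1 ∧ I = I
¬(p ∧ q) = ¬I = I
¬(p ∧ q) → q = I → I = 1  [min(1, 1−½+½)]
q → (¬(p ∧ q) → q) = I → 1 = 1
In K3: p ∧ q = 1 ∧ I = I
¬(p ∧ q) = ¬I = I
¬(p ∧ q) → q = I → I = I  [¬I ∨ I]
q → (¬(p ∧ q) → q) = I → I = I
They differ because Ł3 and K3 treat I differently under implication.

1; I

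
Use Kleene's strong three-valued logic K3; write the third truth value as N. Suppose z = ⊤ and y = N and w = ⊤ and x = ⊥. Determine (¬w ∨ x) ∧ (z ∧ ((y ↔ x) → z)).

⊥

¬w = ¬⊤ = ⊥
¬w ∨ x = ⊥ ∨ ⊥ = ⊥
y ↔ x = N ↔ ⊥ = N
(y ↔ x) → z = N → ⊤ = ⊤  [¬N ∨ ⊤]
z ∧ ((y ↔ x) → z) = ⊤ ∧ ⊤ = ⊤
(¬w ∨ x) ∧ (z ∧ ((y ↔ x) → z)) = ⊥ ∧ ⊤ = ⊥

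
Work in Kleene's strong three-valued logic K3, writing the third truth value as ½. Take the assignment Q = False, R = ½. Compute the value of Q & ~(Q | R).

Q | R = False | ½ = ½
~(Q | R) = ~½ = ½
Q & ~(Q | R) = False & ½ = False

False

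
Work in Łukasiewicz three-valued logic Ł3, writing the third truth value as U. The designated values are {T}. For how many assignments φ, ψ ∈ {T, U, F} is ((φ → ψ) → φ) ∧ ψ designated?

Designated under: (φ=T, ψ=T).

1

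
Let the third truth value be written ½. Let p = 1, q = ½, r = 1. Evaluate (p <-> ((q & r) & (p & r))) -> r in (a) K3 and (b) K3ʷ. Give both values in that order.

1; ½

In K3: q & r = ½ & 1 = ½
p & r = 1 & 1 = 1
(q & r) & (p & r) = ½ & 1 = ½
p <-> ((q & r) & (p & r)) = 1 <-> ½ = ½
(p <-> ((q & r) & (p & r))) -> r = ½ -> 1 = 1  [~½ | 1]
In K3ʷ: q & r = ½ & 1 = ½
p & r = 1 & 1 = 1
(q & r) & (p & r) = ½ & 1 = ½
p <-> ((q & r) & (p & r)) = 1 <-> ½ = ½
(p <-> ((q & r) & (p & r))) -> r = ½ -> 1 = ½  [any arg is the third value ⇒ result is the third value]
They differ because K3 and K3ʷ treat ½ differently under the binary connectives.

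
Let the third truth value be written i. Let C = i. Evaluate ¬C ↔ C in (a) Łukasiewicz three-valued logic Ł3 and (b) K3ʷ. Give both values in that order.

T; i

In Łukasiewicz three-valued logic Ł3: ¬C = ¬i = i
¬C ↔ C = i ↔ i = T  [1 − |½−½|]
In K3ʷ: ¬C = ¬i = i
¬C ↔ C = i ↔ i = i
They differ because Łukasiewicz three-valued logic Ł3 and K3ʷ treat i differently under the binary connectives.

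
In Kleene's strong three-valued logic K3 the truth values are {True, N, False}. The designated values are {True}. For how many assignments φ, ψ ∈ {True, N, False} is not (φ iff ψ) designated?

2

Designated under: (φ=True, ψ=False); (φ=False, ψ=True).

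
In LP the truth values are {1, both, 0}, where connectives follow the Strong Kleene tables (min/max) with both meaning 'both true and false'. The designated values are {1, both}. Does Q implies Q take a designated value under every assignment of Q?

Yes

Every assignment of Q over {1, both, 0} gives a value in {1, both}.
In particular, with Q=both: Q implies Q = both.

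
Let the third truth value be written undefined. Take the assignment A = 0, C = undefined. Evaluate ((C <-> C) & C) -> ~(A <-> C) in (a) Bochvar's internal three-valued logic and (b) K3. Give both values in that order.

In Bochvar's internal three-valued logic: C <-> C = undefined <-> undefined = undefined
(C <-> C) & C = undefined & undefined = undefined
A <-> C = 0 <-> undefined = undefined
~(A <-> C) = ~undefined = undefined
((C <-> C) & C) -> ~(A <-> C) = undefined -> undefined = undefined  [any arg is the third value ⇒ result is the third value]
In K3: C <-> C = undefined <-> undefined = undefined
(C <-> C) & C = undefined & undefined = undefined
A <-> C = 0 <-> undefined = undefined
~(A <-> C) = ~undefined = undefined
((C <-> C) & C) -> ~(A <-> C) = undefined -> undefined = undefined  [~undefined | undefined]

undefined; undefined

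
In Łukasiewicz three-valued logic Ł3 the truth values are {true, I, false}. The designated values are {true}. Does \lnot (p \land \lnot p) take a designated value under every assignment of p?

Countermodel: p=I gives I, which is not designated.

No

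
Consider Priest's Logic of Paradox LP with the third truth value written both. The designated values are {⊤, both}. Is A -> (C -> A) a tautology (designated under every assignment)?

Every assignment of A, C over {⊤, both, ⊥} gives a value in {⊤, both}.
In particular, with A=both, C=both: A -> (C -> A) = both.

Yes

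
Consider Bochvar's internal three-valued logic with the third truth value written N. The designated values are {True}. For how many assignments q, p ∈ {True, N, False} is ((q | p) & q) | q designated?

Designated under: (q=True, p=True); (q=True, p=False).

2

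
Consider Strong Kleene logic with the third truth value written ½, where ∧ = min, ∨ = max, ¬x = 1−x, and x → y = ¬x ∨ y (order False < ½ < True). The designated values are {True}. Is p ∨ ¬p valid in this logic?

Countermodel: p=½ gives ½, which is not designated.

No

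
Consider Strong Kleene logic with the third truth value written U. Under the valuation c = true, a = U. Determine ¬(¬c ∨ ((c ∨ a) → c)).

false

¬c = ¬true = false
c ∨ a = true ∨ U = true
(c ∨ a) → c = true → true = true
¬c ∨ ((c ∨ a) → c) = false ∨ true = true
¬(¬c ∨ ((c ∨ a) → c)) = ¬true = false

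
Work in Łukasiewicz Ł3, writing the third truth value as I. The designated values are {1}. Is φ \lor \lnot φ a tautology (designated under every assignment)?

Countermodel: φ=I gives I, which is not designated.

No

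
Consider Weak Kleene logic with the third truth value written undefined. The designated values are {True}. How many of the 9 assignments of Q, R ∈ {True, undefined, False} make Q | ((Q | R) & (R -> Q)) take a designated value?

2

Designated under: (Q=True, R=True); (Q=True, R=False).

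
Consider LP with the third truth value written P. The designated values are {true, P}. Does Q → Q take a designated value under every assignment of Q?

Yes

Every assignment of Q over {true, P, false} gives a value in {true, P}.
In particular, with Q=P: Q → Q = P.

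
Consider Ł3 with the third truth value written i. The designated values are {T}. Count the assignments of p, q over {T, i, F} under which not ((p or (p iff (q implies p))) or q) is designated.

Designated under: (p=F, q=F).

1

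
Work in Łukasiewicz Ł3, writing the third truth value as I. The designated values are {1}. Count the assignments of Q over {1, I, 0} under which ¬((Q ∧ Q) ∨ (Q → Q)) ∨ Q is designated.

Q=1: 1 ✓
Q=I: I ·
Q=0: 0 ·

1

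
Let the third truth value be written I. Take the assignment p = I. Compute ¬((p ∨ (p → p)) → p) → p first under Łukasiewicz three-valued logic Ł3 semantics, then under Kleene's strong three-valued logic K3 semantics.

In Łukasiewicz three-valued logic Ł3: p → p = I → I = T  [min(1, 1−½+½)]
p ∨ (p → p) = I ∨ T = T
(p ∨ (p → p)) → p = T → I = I
¬((p ∨ (p → p)) → p) = ¬I = I
¬((p ∨ (p → p)) → p) → p = I → I = T
In Kleene's strong three-valued logic K3: p → p = I → I = I  [¬I ∨ I]
p ∨ (p → p) = I ∨ I = I
(p ∨ (p → p)) → p = I → I = I
¬((p ∨ (p → p)) → p) = ¬I = I
¬((p ∨ (p → p)) → p) → p = I → I = I
They differ because Łukasiewicz three-valued logic Ł3 and Kleene's strong three-valued logic K3 treat I differently under implication.

T; I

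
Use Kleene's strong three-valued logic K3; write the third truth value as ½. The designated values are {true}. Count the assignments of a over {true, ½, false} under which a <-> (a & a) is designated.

a=true: true ✓
a=½: ½ ·
a=false: true ✓

2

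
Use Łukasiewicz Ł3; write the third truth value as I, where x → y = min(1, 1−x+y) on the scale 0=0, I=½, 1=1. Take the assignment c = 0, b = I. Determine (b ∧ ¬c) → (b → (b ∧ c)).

¬c = ¬0 = 1
b ∧ ¬c = I ∧ 1 = I
b ∧ c = I ∧ 0 = 0
b → (b ∧ c) = I → 0 = I  [min(1, 1−½+0)]
(b ∧ ¬c) → (b → (b ∧ c)) = I → I = 1

1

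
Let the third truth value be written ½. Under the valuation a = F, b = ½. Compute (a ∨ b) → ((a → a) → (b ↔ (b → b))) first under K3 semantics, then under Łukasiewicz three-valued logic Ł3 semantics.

½; T

In K3: a ∨ b = F ∨ ½ = ½
a → a = F → F = T
b → b = ½ → ½ = ½
b ↔ (b → b) = ½ ↔ ½ = ½
(a → a) → (b ↔ (b → b)) = T → ½ = ½
(a ∨ b) → ((a → a) → (b ↔ (b → b))) = ½ → ½ = ½
In Łukasiewicz three-valued logic Ł3: a ∨ b = F ∨ ½ = ½
a → a = F → F = T
b → b = ½ → ½ = T  [min(1, 1−½+½)]
b ↔ (b → b) = ½ ↔ T = ½
(a → a) → (b ↔ (b → b)) = T → ½ = ½
(a ∨ b) → ((a → a) → (b ↔ (b → b))) = ½ → ½ = T
They differ because K3 and Łukasiewicz three-valued logic Ł3 treat ½ differently under implication.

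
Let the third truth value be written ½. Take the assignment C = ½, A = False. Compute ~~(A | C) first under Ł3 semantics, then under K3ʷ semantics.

½; ½

In Ł3: A | C = False | ½ = ½
~(A | C) = ~½ = ½
~~(A | C) = ~½ = ½
In K3ʷ: A | C = False | ½ = ½
~(A | C) = ~½ = ½
~~(A | C) = ~½ = ½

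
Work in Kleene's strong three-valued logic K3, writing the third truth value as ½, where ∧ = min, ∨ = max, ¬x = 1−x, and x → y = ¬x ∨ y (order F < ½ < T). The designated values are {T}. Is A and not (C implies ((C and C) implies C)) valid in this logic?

No

Countermodel: A=T, C=T gives F, which is not designated.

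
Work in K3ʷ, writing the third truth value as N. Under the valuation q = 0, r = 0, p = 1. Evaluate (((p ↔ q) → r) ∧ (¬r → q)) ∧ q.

p ↔ q = 1 ↔ 0 = 0
(p ↔ q) → r = 0 → 0 = 1
¬r = ¬0 = 1
¬r → q = 1 → 0 = 0
((p ↔ q) → r) ∧ (¬r → q) = 1 ∧ 0 = 0
(((p ↔ q) → r) ∧ (¬r → q)) ∧ q = 0 ∧ 0 = 0

0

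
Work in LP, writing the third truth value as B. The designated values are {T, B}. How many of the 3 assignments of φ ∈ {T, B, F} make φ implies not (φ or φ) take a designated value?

φ=T: F ·
φ=B: B ✓
φ=F: T ✓

2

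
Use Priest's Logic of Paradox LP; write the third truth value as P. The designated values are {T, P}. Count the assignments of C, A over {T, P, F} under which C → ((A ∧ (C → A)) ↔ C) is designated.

Of the 9 assignments, 8 give a value in {T, P}.

8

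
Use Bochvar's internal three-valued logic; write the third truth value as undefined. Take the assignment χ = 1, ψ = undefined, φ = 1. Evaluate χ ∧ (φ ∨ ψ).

undefined

φ ∨ ψ = 1 ∨ undefined = undefined
χ ∧ (φ ∨ ψ) = 1 ∧ undefined = undefined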